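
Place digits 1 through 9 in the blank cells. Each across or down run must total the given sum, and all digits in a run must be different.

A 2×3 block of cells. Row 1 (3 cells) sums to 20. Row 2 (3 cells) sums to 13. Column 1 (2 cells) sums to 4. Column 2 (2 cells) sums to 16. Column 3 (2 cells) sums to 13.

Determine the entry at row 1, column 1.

3

4 in 2 cells must be {1,3}; 16 in 2 cells must be {7,9}.
The 20 across and the 4 down share only 3, so (1,1) = 3.
Given what's placed, (1,2) must be 9 to fit the 20 across and 16 down.
(1,3) = 20 − 12 = 8 completes the 20 across.
(2,1) = 4 − 3 = 1 completes the 4 down.
(2,2) = 16 − 9 = 7 completes the 16 down.
(2,3) = 13 − 8 = 5 completes the 13 across.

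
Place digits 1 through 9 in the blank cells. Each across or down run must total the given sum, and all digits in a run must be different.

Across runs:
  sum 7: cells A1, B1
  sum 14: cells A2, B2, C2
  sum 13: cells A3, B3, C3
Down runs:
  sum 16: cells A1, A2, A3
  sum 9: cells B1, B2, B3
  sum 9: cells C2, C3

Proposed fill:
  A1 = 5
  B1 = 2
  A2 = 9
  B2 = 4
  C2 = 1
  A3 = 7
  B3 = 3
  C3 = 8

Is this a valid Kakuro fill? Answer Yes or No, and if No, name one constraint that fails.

No — the across run A3–C3 sums to 18, not 13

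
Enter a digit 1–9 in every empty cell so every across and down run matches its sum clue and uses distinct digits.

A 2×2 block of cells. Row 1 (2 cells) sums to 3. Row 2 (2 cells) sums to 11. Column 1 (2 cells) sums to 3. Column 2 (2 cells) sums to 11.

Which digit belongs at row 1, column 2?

2

3 in 2 cells must be {1,2}.
The 3 across and the 11 down share only 2, so (1,2) = 2.
The 11 across and the 3 down share only 2, so (2,1) = 2.
(2,2) = 11 − 2 = 9 completes the 11 across.
(1,1) = 3 − 2 = 1 completes the 3 across.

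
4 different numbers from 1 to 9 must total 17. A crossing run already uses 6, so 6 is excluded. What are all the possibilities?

{1,2,5,9}; {1,3,4,9}; {1,3,5,8}; {1,4,5,7}; {2,3,4,8}; {2,3,5,7}

4 distinct digits from 1–9 sum between 10 and 30.
Dropping sets that contain 6.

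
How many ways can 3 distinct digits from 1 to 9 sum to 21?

3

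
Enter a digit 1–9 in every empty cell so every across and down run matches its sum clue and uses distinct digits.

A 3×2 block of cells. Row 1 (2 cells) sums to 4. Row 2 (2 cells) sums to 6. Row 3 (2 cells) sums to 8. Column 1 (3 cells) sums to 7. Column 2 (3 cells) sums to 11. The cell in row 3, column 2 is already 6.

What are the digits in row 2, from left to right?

4 in 2 cells must be {1,3}; 7 in 3 cells must be {1,2,4}.
The 4 across and the 7 down share only 1, so (1,1) = 1.
(1,2) = 4 − 1 = 3 completes the 4 across.
(2,2) = 11 − 9 = 2 completes the 11 down.
(3,1) = 8 − 6 = 2 completes the 8 across.
(2,1) = 6 − 2 = 4 completes the 6 across.

4, 2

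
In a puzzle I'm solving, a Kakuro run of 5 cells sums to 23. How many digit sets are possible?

11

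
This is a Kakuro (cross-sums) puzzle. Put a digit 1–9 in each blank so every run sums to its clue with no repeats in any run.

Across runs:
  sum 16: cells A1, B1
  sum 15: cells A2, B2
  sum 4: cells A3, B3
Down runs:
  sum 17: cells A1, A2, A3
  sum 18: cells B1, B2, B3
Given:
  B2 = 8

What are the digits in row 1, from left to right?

16 in 2 cells must be {7,9}; 4 in 2 cells must be {1,3}.
A2 = 15 − 8 = 7 completes the 15 across.
A3 = 1: the only remaining digit allowed by both the 4 across and the 17 down.
B3 = 4 − 1 = 3 completes the 4 across.
A1 = 17 − 8 = 9 completes the 17 down.
B1 = 16 − 9 = 7 completes the 16 across.

9, 7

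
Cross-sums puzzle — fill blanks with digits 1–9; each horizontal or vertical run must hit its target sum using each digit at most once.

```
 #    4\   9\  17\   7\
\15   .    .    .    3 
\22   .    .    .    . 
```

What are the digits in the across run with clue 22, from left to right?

3 7 8 4

4 in 2 cells must be {1,3}; 17 in 2 cells must be {8,9}.
R1C1 = 1: the only remaining digit allowed by both the 15 across and the 4 down.
R1C3 = 9: the only remaining digit allowed by both the 15 across and the 17 down.
R2C1 = 4 − 1 = 3 completes the 4 down.
R2C3 = 17 − 9 = 8 completes the 17 down.
R2C4 = 7 − 3 = 4 completes the 7 down.
R1C2 = 15 − 13 = 2 completes the 15 across.
R2C2 = 22 − 15 = 7 completes the 22 across.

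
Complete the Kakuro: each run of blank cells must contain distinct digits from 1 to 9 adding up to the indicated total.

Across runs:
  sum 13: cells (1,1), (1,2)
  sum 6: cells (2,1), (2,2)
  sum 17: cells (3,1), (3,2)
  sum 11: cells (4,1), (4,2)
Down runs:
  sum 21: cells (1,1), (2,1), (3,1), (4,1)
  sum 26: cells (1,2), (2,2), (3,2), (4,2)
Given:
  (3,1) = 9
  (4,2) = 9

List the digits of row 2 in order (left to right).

17 in 2 cells must be {8,9}.
(3,2) = 17 − 9 = 8 completes the 17 across.
(4,1) = 11 − 9 = 2 completes the 11 across.
(2,1) = 4: the only remaining digit allowed by both the 6 across and the 21 down.
(2,2) = 6 − 4 = 2 completes the 6 across.
(1,1) = 21 − 15 = 6 completes the 21 down.
(1,2) = 13 − 6 = 7 completes the 13 across.

4 2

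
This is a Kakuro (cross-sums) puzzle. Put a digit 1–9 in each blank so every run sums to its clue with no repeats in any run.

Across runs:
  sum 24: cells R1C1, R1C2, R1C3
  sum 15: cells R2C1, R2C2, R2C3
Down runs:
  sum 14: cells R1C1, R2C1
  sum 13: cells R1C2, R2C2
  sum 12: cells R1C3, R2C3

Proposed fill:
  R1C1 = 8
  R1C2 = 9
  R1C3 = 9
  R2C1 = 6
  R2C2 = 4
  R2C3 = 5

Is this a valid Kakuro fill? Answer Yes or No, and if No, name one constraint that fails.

No — the across run R1C1–R1C3 sums to 26, not 24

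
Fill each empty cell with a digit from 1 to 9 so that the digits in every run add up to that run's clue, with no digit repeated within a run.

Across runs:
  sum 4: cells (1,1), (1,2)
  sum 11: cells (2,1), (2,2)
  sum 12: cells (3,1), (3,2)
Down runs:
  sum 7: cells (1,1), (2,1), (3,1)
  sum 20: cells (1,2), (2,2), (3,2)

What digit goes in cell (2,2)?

4 in 2 cells must be {1,3}; 7 in 3 cells must be {1,2,4}.
The 4 across and the 7 down share only 1, so (1,1) = 1.
(1,2) = 4 − 1 = 3 completes the 4 across.
Given what's placed, (3,1) must be 4 to fit the 12 across and 7 down.
(3,2) = 12 − 4 = 8 completes the 12 across.
(2,1) = 7 − 5 = 2 completes the 7 down.
(2,2) = 11 − 2 = 9 completes the 11 across.

9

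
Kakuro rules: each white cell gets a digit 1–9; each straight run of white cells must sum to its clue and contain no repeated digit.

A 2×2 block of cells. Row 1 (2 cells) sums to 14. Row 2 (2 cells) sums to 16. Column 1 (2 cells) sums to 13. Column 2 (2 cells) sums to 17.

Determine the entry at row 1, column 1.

16 in 2 cells must be {7,9}; 17 in 2 cells must be {8,9}.
The 16 across and the 17 down share only 9, so (2,2) = 9.
(1,2) = 17 − 9 = 8 completes the 17 down.
(2,1) = 16 − 9 = 7 completes the 16 across.
(1,1) = 14 − 8 = 6 completes the 14 across.

6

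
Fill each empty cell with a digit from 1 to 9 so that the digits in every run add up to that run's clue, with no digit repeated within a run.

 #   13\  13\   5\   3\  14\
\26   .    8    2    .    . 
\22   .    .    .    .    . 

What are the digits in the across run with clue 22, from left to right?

3 in 2 cells must be {1,2}.
Given what's placed, R1C4 must be 1 to fit the 26 across and 3 down.
R2C2 = 13 − 8 = 5 completes the 13 down.
R2C3 = 5 − 2 = 3 completes the 5 down.
R2C4 = 3 − 1 = 2 completes the 3 down.
Given what's placed, R2C5 must be 8 to fit the 22 across and 14 down.
R1C5 = 14 − 8 = 6 completes the 14 down.
R2C1 = 22 − 18 = 4 completes the 22 across.

4 5 3 2 8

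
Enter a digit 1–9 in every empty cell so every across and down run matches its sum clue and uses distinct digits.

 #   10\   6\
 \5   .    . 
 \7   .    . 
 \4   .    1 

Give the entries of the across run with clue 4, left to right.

3, 1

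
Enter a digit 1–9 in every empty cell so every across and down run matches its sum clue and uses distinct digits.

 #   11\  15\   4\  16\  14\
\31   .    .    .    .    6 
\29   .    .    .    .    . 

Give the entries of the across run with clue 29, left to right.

2 7 3 9 8

4 in 2 cells must be {1,3}; 16 in 2 cells must be {7,9}.
R2C5 = 14 − 6 = 8 completes the 14 down.
Nothing is forced directly, so branch on R1C3, whose candidates are 1 or 3. If R1C3 = 3: that forces R1C4 = 9, R2C3 = 1, R2C4 = 7, R1C2 = 8, after which R2C2 would have to be in {4,9} for the 29 across but in {7} for the 15 down — contradiction. So R1C3 = 1.
R2C3 = 4 − 1 = 3 completes the 4 down.
No cell is forced outright now. R2C2 can only be 6 or 7 or 9 (the digits allowed by both its 29 across and its 15 down). If R2C2 = 6: that forces R1C2 = 9, R1C4 = 7, after which R2C4 would have to be in {5,7} for the 29 across but in {9} for the 16 down — contradiction. If R2C2 = 9: then R1C2 would have to be in {7,8,9} for the 31 across but in {6} for the 15 down — contradiction. So R2C2 = 7.
R1C2 = 15 − 7 = 8 completes the 15 down.
Given what's placed, R2C4 must be 9 to fit the 29 across and 16 down.
R1C4 = 16 − 9 = 7 completes the 16 down.
R2C1 = 29 − 27 = 2 completes the 29 across.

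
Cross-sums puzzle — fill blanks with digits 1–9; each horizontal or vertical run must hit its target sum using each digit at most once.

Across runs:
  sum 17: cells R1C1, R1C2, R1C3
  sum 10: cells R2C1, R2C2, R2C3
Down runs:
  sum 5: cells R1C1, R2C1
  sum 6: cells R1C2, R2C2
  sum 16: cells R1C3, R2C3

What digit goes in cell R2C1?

16 in 2 cells must be {7,9}.
The 10 across and the 16 down share only 7, so R2C3 = 7.
R1C3 = 16 − 7 = 9 completes the 16 down.
Nothing is forced directly, so branch on R2C1, whose candidates are 1 or 2. If R2C1 = 1: then R1C1 would have to be in {1,2,3,5,6,7} for the 17 across but in {4} for the 5 down — contradiction. So R2C1 = 2.
R1C1 = 5 − 2 = 3 completes the 5 down.
R1C2 = 17 − 12 = 5 completes the 17 across.
R2C2 = 10 − 9 = 1 completes the 10 across.

2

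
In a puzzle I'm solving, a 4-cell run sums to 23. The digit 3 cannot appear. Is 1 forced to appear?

No

Counterexample: {2,4,8,9} sums to 23 under that restriction without using 1.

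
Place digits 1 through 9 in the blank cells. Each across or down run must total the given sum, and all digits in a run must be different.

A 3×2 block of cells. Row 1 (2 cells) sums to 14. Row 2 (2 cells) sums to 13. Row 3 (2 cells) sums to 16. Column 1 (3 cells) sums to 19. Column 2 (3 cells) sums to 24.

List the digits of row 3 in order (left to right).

9, 7

16 in 2 cells must be {7,9}; 24 in 3 cells must be {7,8,9}.
Nothing is forced directly, so branch on (1,2), whose candidates are 8 or 9. If (1,2) = 9: that forces (1,1) = 5, after which (3,1) would have to be in {7,9} for the 16 across but in {6,8} for the 19 down — contradiction. So (1,2) = 8.
(1,1) = 14 − 8 = 6 completes the 14 across.
Given what's placed, (3,1) must be 9 to fit the 16 across and 19 down.
(3,2) = 16 − 9 = 7 completes the 16 across.
(2,1) = 19 − 15 = 4 completes the 19 down.
(2,2) = 13 − 4 = 9 completes the 13 across.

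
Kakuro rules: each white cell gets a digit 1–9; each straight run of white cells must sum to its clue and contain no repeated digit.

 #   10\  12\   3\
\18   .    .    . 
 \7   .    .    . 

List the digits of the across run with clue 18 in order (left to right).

9 8 1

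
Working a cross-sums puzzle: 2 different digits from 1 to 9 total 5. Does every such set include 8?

No

Counterexample: {1,4} sums to 5 without using 8.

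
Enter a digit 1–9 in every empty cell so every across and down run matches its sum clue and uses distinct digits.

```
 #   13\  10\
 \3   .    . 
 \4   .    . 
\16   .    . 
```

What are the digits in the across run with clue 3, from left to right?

3 in 2 cells must be {1,2}; 4 in 2 cells must be {1,3}; 16 in 2 cells must be {7,9}.
The 16 across and the 10 down share only 7, so R3C2 = 7.
Given what's placed, R2C2 must be 1 to fit the 4 across and 10 down.
R3C1 = 16 − 7 = 9 completes the 16 across.
R1C1 = 1: the only remaining digit allowed by both the 3 across and the 13 down.
R1C2 = 3 − 1 = 2 completes the 3 across.
R2C1 = 4 − 1 = 3 completes the 4 across.

1 2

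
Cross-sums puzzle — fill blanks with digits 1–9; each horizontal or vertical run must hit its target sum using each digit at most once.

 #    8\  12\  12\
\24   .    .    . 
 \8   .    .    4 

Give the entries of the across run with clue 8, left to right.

24 in 3 cells must be {7,8,9}.
Only 7 fits R1C1 under both its across sum 24 and down sum 8.
R1C3 = 12 − 4 = 8 completes the 12 down.
R2C1 = 8 − 7 = 1 completes the 8 down.
R2C2 = 8 − 5 = 3 completes the 8 across.
R1C2 = 24 − 15 = 9 completes the 24 across.

1, 3, 4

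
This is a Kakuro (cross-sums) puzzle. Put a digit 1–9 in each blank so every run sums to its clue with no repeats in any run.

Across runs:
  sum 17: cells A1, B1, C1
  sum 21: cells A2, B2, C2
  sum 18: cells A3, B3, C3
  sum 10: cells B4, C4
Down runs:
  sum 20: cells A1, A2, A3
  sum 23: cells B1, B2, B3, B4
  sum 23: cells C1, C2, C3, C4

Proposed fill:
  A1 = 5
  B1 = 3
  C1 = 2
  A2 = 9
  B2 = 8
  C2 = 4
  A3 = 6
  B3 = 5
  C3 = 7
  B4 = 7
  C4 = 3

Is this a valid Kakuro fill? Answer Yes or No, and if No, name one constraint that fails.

No — the down run C1–C4 sums to 16, not 23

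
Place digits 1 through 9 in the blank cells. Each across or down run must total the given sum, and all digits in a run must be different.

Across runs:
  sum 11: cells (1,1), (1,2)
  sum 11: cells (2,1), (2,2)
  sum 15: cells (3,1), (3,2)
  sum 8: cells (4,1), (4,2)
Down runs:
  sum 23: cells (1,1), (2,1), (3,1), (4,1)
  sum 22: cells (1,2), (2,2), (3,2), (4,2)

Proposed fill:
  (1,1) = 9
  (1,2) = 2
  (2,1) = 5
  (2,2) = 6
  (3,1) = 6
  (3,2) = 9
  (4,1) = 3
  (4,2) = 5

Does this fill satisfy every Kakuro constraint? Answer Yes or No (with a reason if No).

Across: 9+2=11; 5+6=11; 6+9=15; 3+5=8. Down: 9+5+6+3=23; 2+6+9+5=22. No digit repeats within any run.

Yes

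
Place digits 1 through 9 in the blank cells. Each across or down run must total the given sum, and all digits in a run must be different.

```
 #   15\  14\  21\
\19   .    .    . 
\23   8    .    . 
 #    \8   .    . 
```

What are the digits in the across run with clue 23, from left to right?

8, 9, 6

23 in 3 cells must be {6,8,9}.
R1C1 = 15 − 8 = 7 completes the 15 down.
No cell is forced outright now. R2C2 can only be 6 or 9 (the digits allowed by both its 23 across and its 14 down). If R2C2 = 6: that forces R1C2 = 3, R1C3 = 9, after which R2C3 would have to be in {9} for the 23 across but in {4,5,7,8} for the 21 down — contradiction. So R2C2 = 9.
R2C3 = 23 − 17 = 6 completes the 23 across.
R3C3 = 7: the only remaining digit allowed by both the 8 across and the 21 down.
R1C3 = 21 − 13 = 8 completes the 21 down.
R3C2 = 8 − 7 = 1 completes the 8 across.
R1C2 = 19 − 15 = 4 completes the 19 across.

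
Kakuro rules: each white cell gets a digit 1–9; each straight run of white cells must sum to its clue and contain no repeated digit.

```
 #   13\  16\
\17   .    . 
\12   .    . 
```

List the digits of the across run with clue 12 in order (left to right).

17 in 2 cells must be {8,9}; 16 in 2 cells must be {7,9}.
The 17 across and the 16 down share only 9, so R1C2 = 9.
R2C2 = 16 − 9 = 7 completes the 16 down.
R1C1 = 17 − 9 = 8 completes the 17 across.
R2C1 = 12 − 7 = 5 completes the 12 across.

5 7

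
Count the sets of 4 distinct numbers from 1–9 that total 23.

9

4 distinct digits from 1–9 sum between 10 and 30.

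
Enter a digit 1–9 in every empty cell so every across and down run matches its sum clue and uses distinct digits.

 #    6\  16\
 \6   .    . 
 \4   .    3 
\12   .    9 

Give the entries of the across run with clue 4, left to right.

4 in 2 cells must be {1,3}; 6 in 3 cells must be {1,2,3}.
R1C2 = 16 − 12 = 4 completes the 16 down.
R2C1 = 4 − 3 = 1 completes the 4 across.
R3C1 = 12 − 9 = 3 completes the 12 across.
R1C1 = 6 − 4 = 2 completes the 6 across.

1 3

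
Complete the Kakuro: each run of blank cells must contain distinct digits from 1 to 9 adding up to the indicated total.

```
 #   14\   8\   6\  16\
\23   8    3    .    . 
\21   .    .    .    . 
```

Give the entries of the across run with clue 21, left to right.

16 in 2 cells must be {7,9}.
Given what's placed, R1C3 must be 5 to fit the 23 across and 6 down.
R1C4 = 23 − 16 = 7 completes the 23 across.
R2C1 = 14 − 8 = 6 completes the 14 down.
R2C2 = 8 − 3 = 5 completes the 8 down.
R2C3 = 6 − 5 = 1 completes the 6 down.
R2C4 = 21 − 12 = 9 completes the 21 across.

6 5 1 9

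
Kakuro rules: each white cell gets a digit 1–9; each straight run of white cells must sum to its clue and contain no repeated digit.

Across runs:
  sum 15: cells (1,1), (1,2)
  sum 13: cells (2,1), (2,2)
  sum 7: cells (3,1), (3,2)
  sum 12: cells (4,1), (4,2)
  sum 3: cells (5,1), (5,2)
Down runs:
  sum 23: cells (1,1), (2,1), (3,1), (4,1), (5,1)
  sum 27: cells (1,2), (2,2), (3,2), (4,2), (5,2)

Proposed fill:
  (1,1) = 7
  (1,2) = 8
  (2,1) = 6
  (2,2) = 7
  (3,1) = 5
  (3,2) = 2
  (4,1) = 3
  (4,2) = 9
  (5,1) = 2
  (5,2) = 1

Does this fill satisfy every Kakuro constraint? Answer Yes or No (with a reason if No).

Across: 7+8=15; 6+7=13; 5+2=7; 3+9=12; 2+1=3. Down: 7+6+5+3+2=23; 8+7+2+9+1=27. No digit repeats within any run.

Yes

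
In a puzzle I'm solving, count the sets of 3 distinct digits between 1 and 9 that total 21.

3

3 distinct digits from 1–9 sum between 6 and 24.
Enumerating: {4,8,9}, {5,7,9}, {6,7,8}.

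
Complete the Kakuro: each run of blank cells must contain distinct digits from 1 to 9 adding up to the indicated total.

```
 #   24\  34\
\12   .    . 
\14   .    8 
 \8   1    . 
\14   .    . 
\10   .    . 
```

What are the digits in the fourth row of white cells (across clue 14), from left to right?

5, 9

34 in 5 cells must be {4,6,7,8,9}.
R2C1 = 14 − 8 = 6 completes the 14 across.
R3C2 = 8 − 1 = 7 completes the 8 across.
No cell is forced outright now. R1C2 can only be 4 or 9 (the digits allowed by both its 12 across and its 34 down). If R1C2 = 9: that forces R1C1 = 3, R4C2 = 6, R5C1 = 9, after which R5C2 would have to be in {1} for the 10 across but in {4} for the 34 down — contradiction. So R1C2 = 4.
R1C1 = 12 − 4 = 8 completes the 12 across.
Given what's placed, R4C1 must be 5 to fit the 14 across and 24 down.
R4C2 = 14 − 5 = 9 completes the 14 across.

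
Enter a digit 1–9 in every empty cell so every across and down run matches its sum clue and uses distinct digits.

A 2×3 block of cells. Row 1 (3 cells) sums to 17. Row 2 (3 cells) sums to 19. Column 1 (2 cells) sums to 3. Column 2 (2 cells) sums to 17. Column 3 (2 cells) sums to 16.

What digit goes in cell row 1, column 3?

7

3 in 2 cells must be {1,2}; 17 in 2 cells must be {8,9}; 16 in 2 cells must be {7,9}.
The 19 across and the 3 down share only 2, so (2,1) = 2.
Given what's placed, (2,3) must be 9 to fit the 19 across and 16 down.
(1,1) = 3 − 2 = 1 completes the 3 down.
(1,2) = 9: the only remaining digit allowed by both the 17 across and the 17 down.
(1,3) = 17 − 10 = 7 completes the 17 across.
(2,2) = 19 − 11 = 8 completes the 19 across.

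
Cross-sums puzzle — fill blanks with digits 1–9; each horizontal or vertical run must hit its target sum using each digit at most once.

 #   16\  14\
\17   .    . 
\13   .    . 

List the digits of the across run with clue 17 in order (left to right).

17 in 2 cells must be {8,9}; 16 in 2 cells must be {7,9}.
The 17 across and the 16 down share only 9, so R1C1 = 9.
R1C2 = 17 − 9 = 8 completes the 17 across.
R2C1 = 16 − 9 = 7 completes the 16 down.
R2C2 = 13 − 7 = 6 completes the 13 across.

9 8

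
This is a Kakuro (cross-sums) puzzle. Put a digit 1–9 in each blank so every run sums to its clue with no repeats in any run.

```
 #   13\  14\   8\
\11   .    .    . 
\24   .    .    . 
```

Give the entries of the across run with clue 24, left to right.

9 8 7

24 in 3 cells must be {7,8,9}.
The 24 across and the 8 down share only 7, so R2C3 = 7.
R1C3 = 8 − 7 = 1 completes the 8 down.
Nothing is forced directly, so branch on R1C2, whose candidates are 6 or 8. If R1C2 = 8: then R1C1 would have to be in {2} for the 11 across but in {4,5,6,7,8,9} for the 13 down — contradiction. So R1C2 = 6.
R1C1 = 11 − 7 = 4 completes the 11 across.
R2C1 = 13 − 4 = 9 completes the 13 down.
R2C2 = 24 − 16 = 8 completes the 24 across.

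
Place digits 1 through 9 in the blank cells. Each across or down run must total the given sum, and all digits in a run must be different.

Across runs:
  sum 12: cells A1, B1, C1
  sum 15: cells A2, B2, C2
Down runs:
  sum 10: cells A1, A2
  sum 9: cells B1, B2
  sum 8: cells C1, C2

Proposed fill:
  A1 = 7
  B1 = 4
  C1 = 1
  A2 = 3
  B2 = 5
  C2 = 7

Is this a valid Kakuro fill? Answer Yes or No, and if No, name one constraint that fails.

Across: 7+4+1=12; 3+5+7=15. Down: 7+3=10; 4+5=9; 1+7=8. No digit repeats within any run.

Yes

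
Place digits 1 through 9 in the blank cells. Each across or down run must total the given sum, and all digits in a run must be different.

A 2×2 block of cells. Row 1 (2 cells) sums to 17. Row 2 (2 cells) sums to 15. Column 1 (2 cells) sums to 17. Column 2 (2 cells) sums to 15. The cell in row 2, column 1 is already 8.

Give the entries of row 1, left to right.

9 8

17 in 2 cells must be {8,9}.
(1,1) = 17 − 8 = 9 completes the 17 down.
(1,2) = 17 − 9 = 8 completes the 17 across.
(2,2) = 15 − 8 = 7 completes the 15 across.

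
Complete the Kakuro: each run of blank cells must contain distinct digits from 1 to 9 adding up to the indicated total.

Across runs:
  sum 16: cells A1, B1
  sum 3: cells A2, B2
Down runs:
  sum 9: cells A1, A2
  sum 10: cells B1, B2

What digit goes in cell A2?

2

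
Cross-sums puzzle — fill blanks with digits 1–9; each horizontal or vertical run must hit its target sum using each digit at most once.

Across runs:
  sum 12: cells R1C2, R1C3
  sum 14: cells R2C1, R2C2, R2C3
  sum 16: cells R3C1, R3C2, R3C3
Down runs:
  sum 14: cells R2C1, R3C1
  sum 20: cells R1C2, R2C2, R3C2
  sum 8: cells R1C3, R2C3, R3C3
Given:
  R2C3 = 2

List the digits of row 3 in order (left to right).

R1C3 = 5: the only remaining digit allowed by both the 12 across and the 8 down.
R3C3 = 8 − 7 = 1 completes the 8 down.
R1C2 = 12 − 5 = 7 completes the 12 across.
Nothing is forced directly, so branch on R3C2, whose candidates are 8 or 9. If R3C2 = 8: that forces R2C2 = 5, after which R3C1 would have to be in {7} for the 16 across but in {5,6,8,9} for the 14 down — contradiction. So R3C2 = 9.
R2C2 = 20 − 16 = 4 completes the 20 down.
R3C1 = 16 − 10 = 6 completes the 16 across.
R2C1 = 14 − 6 = 8 completes the 14 across.

6 9 1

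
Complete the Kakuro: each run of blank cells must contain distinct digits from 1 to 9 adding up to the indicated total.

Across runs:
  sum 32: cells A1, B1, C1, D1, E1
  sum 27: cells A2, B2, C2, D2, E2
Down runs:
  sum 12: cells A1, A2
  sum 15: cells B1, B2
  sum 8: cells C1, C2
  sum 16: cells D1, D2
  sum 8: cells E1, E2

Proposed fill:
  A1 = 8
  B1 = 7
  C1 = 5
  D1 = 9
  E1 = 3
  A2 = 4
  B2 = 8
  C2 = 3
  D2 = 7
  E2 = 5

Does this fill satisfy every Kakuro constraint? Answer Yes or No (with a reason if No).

Yes

Across: 8+7+5+9+3=32; 4+8+3+7+5=27. Down: 8+4=12; 7+8=15; 5+3=8; 9+7=16; 3+5=8. No digit repeats within any run.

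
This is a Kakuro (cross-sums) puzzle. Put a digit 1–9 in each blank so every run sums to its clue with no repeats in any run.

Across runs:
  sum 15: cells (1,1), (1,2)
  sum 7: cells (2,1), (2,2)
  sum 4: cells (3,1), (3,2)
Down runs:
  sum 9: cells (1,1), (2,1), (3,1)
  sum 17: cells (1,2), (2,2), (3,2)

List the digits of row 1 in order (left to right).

6, 9

4 in 2 cells must be {1,3}.
The 15 across and the 9 down share only 6, so (1,1) = 6.
(1,2) = 15 − 6 = 9 completes the 15 across.
Given what's placed, (3,1) must be 1 to fit the 4 across and 9 down.
(3,2) = 4 − 1 = 3 completes the 4 across.
(2,1) = 9 − 7 = 2 completes the 9 down.
(2,2) = 7 − 2 = 5 completes the 7 across.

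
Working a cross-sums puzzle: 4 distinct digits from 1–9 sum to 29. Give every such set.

{5,7,8,9}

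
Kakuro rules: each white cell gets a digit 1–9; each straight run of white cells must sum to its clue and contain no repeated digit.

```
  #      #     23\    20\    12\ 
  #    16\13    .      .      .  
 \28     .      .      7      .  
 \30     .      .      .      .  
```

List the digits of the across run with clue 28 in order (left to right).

9, 8, 7, 4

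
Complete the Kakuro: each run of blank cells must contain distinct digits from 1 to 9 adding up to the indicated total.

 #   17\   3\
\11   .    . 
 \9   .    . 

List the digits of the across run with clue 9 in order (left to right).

17 in 2 cells must be {8,9}; 3 in 2 cells must be {1,2}.
The 11 across and the 3 down share only 2, so R1C2 = 2.
The 9 across and the 17 down share only 8, so R2C1 = 8.
R2C2 = 9 − 8 = 1 completes the 9 across.
R1C1 = 11 − 2 = 9 completes the 11 across.

8 1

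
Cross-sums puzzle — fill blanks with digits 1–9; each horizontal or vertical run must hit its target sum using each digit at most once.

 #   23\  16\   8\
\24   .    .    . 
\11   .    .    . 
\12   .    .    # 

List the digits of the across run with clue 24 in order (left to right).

24 in 3 cells must be {7,8,9}; 23 in 3 cells must be {6,8,9}.
Only 7 fits R1C3 under both its across sum 24 and down sum 8.
R2C3 = 8 − 7 = 1 completes the 8 down.
Nothing is forced directly, so branch on R1C1, whose candidates are 8 or 9. If R1C1 = 9: that forces R1C2 = 8, R3C1 = 8, after which R3C2 would have to be in {4} for the 12 across but in {1,2,3,5,6,7} for the 16 down — contradiction. So R1C1 = 8.
R1C2 = 24 − 15 = 9 completes the 24 across.

8 9 7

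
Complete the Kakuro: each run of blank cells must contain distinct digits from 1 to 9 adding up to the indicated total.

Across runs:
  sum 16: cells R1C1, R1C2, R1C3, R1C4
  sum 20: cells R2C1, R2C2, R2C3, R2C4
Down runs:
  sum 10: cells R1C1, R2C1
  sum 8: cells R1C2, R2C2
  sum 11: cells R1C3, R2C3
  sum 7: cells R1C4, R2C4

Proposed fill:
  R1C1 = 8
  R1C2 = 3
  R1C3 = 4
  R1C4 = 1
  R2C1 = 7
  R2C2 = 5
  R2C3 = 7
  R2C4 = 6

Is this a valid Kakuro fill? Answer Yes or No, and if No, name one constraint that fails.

No — the across run R2C1–R2C4 sums to 25, not 20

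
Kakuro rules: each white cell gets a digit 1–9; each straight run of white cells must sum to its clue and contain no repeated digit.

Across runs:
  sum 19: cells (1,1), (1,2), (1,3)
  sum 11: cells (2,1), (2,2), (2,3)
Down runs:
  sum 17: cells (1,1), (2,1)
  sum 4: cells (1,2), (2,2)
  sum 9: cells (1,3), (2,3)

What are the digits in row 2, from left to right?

17 in 2 cells must be {8,9}; 4 in 2 cells must be {1,3}.
The 19 across and the 4 down share only 3, so (1,2) = 3.
Given what's placed, (1,3) must be 7 to fit the 19 across and 9 down.
(2,1) = 8: only digit in both the 11-across and 17-down candidate sets.
(2,2) = 4 − 3 = 1 completes the 4 down.
(2,3) = 11 − 9 = 2 completes the 11 across.
(1,1) = 19 − 10 = 9 completes the 19 across.

8 1 2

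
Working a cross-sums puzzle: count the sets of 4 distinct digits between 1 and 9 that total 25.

6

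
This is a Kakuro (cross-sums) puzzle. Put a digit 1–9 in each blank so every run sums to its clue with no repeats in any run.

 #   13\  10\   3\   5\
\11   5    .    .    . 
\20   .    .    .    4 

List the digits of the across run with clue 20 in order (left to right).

11 in 4 cells must be {1,2,3,5}; 3 in 2 cells must be {1,2}.
R1C4 = 5 − 4 = 1 completes the 5 down.
R2C1 = 13 − 5 = 8 completes the 13 down.
R1C3 = 2: the only remaining digit allowed by both the 11 across and the 3 down.
R2C3 = 3 − 2 = 1 completes the 3 down.
R1C2 = 11 − 8 = 3 completes the 11 across.
R2C2 = 20 − 13 = 7 completes the 20 across.

8, 7, 1, 4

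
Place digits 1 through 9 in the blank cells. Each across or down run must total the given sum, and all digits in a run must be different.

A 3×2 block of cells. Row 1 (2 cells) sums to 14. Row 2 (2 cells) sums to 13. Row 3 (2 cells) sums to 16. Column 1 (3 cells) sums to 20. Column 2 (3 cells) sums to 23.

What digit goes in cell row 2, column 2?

8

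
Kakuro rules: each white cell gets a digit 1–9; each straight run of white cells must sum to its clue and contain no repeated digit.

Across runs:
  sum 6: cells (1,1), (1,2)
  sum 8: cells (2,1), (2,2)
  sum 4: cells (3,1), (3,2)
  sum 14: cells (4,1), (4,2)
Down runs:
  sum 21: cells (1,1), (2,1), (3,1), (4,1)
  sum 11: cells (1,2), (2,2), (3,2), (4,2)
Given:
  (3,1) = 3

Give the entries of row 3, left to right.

3 1

4 in 2 cells must be {1,3}; 11 in 4 cells must be {1,2,3,5}.
(3,2) = 4 − 3 = 1 completes the 4 across.
(4,2) = 5: the only remaining digit allowed by both the 14 across and the 11 down.
Given what's placed, (1,2) must be 2 to fit the 6 across and 11 down.
(2,2) = 11 − 8 = 3 completes the 11 down.
(4,1) = 14 − 5 = 9 completes the 14 across.
(1,1) = 6 − 2 = 4 completes the 6 across.
(2,1) = 8 − 3 = 5 completes the 8 across.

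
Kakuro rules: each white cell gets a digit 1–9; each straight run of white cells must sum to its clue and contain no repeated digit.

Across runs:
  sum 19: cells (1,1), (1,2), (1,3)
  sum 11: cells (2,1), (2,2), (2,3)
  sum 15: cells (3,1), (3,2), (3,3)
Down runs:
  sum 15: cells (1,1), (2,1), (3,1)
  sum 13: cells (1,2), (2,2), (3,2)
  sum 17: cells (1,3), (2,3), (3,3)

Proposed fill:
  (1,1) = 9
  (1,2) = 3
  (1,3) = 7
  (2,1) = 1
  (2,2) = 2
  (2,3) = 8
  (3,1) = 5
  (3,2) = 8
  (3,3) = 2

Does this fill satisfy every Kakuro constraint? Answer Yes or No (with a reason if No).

Across: 9+3+7=19; 1+2+8=11; 5+8+2=15. Down: 9+1+5=15; 3+2+8=13; 7+8+2=17. No digit repeats within any run.

Yes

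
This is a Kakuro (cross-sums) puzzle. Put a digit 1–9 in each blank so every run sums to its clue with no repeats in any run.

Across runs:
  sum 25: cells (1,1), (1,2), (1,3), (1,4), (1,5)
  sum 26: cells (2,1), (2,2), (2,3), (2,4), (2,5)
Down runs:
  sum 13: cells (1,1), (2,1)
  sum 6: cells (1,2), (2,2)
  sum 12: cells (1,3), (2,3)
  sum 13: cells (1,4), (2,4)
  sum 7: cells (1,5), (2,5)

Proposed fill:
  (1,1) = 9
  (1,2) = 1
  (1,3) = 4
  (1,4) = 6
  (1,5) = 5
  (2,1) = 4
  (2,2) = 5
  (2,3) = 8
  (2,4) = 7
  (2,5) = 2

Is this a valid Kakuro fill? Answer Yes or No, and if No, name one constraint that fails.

Across: 9+1+4+6+5=25; 4+5+8+7+2=26. Down: 9+4=13; 1+5=6; 4+8=12; 6+7=13; 5+2=7. No digit repeats within any run.

Yes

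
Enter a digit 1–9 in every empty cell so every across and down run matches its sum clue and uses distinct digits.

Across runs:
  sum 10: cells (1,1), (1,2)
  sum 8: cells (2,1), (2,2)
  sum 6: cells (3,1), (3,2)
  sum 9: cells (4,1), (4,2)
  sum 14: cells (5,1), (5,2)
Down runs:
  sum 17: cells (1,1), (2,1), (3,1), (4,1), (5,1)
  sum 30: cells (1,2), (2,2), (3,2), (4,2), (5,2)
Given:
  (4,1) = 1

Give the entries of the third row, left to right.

(4,2) = 9 − 1 = 8 completes the 9 across.
Nothing is forced directly, so branch on (5,1), whose candidates are 5 or 6. If (5,1) = 6: then (5,2) would have to be in {8} for the 14 across but in {1,2,3,4,5,6,7,9} for the 30 down — contradiction. So (5,1) = 5.
(3,1) = 2: the only remaining digit allowed by both the 6 across and the 17 down.
(3,2) = 6 − 2 = 4 completes the 6 across.

2 4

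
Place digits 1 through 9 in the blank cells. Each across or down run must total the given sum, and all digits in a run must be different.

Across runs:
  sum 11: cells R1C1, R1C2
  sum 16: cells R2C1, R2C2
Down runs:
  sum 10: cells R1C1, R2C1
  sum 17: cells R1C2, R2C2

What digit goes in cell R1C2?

16 in 2 cells must be {7,9}; 17 in 2 cells must be {8,9}.
The 16 across and the 17 down share only 9, so R2C2 = 9.
R1C2 = 17 − 9 = 8 completes the 17 down.
R2C1 = 16 − 9 = 7 completes the 16 across.
R1C1 = 11 − 8 = 3 completes the 11 across.

8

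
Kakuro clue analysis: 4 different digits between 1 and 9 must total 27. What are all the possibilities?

{3,7,8,9}; {4,6,8,9}; {5,6,7,9}

4 distinct digits from 1–9 sum between 10 and 30.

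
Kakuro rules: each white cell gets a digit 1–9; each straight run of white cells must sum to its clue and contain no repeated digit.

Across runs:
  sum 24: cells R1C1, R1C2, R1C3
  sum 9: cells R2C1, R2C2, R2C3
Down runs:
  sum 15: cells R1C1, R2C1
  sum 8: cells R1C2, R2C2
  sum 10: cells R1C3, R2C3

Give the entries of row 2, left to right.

6, 1, 2

24 in 3 cells must be {7,8,9}.
The 24 across and the 8 down share only 7, so R1C2 = 7.
The 9 across and the 15 down share only 6, so R2C1 = 6.
R2C2 = 8 − 7 = 1 completes the 8 down.
R2C3 = 9 − 7 = 2 completes the 9 across.
R1C1 = 15 − 6 = 9 completes the 15 down.
R1C3 = 24 − 16 = 8 completes the 24 across.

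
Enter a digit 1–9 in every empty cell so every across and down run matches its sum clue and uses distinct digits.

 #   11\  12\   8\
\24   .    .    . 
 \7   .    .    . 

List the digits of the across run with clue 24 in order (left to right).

9 8 7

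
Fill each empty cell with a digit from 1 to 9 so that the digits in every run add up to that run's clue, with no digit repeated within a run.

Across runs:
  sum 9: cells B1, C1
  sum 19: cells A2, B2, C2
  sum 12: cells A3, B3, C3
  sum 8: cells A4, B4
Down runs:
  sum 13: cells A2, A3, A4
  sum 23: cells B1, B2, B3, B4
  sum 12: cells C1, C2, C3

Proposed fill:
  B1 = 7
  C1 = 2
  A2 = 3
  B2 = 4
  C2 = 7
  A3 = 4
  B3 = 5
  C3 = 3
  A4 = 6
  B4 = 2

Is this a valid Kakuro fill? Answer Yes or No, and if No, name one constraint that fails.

No — the down run B1–B4 sums to 18, not 23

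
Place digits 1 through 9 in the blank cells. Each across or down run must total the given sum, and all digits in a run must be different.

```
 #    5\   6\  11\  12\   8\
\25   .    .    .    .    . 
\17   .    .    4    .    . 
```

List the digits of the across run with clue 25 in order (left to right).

3, 5, 7, 9, 1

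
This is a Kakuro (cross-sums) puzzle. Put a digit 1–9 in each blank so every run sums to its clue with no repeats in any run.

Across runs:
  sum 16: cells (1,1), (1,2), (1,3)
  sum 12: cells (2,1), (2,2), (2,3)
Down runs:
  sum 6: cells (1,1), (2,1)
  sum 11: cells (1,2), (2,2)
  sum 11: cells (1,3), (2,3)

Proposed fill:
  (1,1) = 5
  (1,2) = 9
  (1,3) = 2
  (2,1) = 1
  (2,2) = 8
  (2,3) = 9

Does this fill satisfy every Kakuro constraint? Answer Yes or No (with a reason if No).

No — the down run (1,2)–(2,2) sums to 17, not 11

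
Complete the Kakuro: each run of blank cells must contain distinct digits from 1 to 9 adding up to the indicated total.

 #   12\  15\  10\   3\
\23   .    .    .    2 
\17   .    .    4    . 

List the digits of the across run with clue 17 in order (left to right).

3 in 2 cells must be {1,2}.
R1C3 = 10 − 4 = 6 completes the 10 down.
R2C4 = 3 − 2 = 1 completes the 3 down.
No cell is forced outright now. R2C2 can only be 7 or 9 (the digits allowed by both its 17 across and its 15 down). If R2C2 = 9: then R1C2 would have to be in {7,8} for the 23 across but in {6} for the 15 down — contradiction. So R2C2 = 7.
R1C2 = 15 − 7 = 8 completes the 15 down.
R2C1 = 17 − 12 = 5 completes the 17 across.
R1C1 = 23 − 16 = 7 completes the 23 across.

5 7 4 1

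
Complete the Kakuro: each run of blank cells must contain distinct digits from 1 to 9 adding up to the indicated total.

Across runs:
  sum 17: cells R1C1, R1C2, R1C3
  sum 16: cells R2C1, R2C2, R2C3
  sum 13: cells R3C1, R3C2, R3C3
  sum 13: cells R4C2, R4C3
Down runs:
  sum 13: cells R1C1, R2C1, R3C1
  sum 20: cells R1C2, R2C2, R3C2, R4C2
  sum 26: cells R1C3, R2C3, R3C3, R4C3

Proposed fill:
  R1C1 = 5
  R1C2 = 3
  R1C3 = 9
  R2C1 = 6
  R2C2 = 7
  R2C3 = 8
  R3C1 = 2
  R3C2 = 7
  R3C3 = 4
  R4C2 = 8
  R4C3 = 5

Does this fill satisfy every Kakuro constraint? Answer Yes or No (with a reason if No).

No — the down run R1C2–R4C2 sums to 25, not 20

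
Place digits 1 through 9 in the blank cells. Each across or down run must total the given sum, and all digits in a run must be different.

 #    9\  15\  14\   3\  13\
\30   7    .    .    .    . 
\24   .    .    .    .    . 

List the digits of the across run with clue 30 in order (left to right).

7 8 9 2 4

3 in 2 cells must be {1,2}.
R2C1 = 9 − 7 = 2 completes the 9 down.
Given what's placed, R2C4 must be 1 to fit the 24 across and 3 down.
R1C4 = 3 − 1 = 2 completes the 3 down.
No cell is forced outright now. R1C2 can only be 8 or 9 (the digits allowed by both its 30 across and its 15 down). If R1C2 = 9: that forces R1C3 = 8, R1C5 = 4, R2C2 = 6, after which R2C3 would have to be in {7,8} for the 24 across but in {6} for the 14 down — contradiction. So R1C2 = 8.
Given what's placed, R1C3 must be 9 to fit the 30 across and 14 down.
R1C5 = 30 − 26 = 4 completes the 30 across.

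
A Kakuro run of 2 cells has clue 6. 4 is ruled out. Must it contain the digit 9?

The only way to make 6 from 2 distinct digits under that restriction is {1,5}, which does not contain 9.

No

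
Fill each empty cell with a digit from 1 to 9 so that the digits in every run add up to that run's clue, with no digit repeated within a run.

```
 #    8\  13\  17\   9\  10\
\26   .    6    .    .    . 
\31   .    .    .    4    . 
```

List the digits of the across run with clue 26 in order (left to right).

17 in 2 cells must be {8,9}.
R1C4 = 9 − 4 = 5 completes the 9 down.
R2C2 = 13 − 6 = 7 completes the 13 down.
No cell is forced outright now. R1C1 can only be 2 or 3 (the digits allowed by both its 26 across and its 8 down). If R1C1 = 2: that forces R1C3 = 9, R1C5 = 4, R2C1 = 6, after which R2C3 would have to be in {5,9} for the 31 across but in {8} for the 17 down — contradiction. So R1C1 = 3.
R1C3 = 8: the only remaining digit allowed by both the 26 across and the 17 down.
R1C5 = 26 − 22 = 4 completes the 26 across.

3 6 8 5 4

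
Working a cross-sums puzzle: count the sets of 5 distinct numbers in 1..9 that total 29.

5 distinct digits from 1–9 sum between 15 and 35.

8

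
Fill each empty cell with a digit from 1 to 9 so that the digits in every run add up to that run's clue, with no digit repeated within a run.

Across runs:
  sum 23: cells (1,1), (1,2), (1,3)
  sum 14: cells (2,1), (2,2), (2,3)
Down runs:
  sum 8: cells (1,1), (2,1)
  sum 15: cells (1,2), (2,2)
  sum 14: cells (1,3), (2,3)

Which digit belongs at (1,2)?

8

23 in 3 cells must be {6,8,9}.
The 23 across and the 8 down share only 6, so (1,1) = 6.
(2,1) = 8 − 6 = 2 completes the 8 down.
Nothing is forced directly, so branch on (1,2), whose candidates are 8 or 9. If (1,2) = 9: that forces (1,3) = 8, after which (2,2) would have to be in {3,4,5,7,8,9} for the 14 across but in {6} for the 15 down — contradiction. So (1,2) = 8.
(1,3) = 23 − 14 = 9 completes the 23 across.
(2,2) = 15 − 8 = 7 completes the 15 down.
(2,3) = 14 − 9 = 5 completes the 14 across.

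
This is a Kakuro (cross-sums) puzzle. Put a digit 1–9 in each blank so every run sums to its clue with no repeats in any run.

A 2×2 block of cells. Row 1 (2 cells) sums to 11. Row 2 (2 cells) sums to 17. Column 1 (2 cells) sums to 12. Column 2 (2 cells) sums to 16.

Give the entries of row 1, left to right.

4, 7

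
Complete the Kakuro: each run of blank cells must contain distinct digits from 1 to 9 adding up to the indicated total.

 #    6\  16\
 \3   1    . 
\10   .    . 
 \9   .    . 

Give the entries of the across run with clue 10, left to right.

3 in 2 cells must be {1,2}; 6 in 3 cells must be {1,2,3}.
R1C2 = 3 − 1 = 2 completes the 3 across.
Nothing is forced directly, so branch on R2C1, whose candidates are 2 or 3. If R2C1 = 3: then R2C2 would have to be in {7} for the 10 across but in {5,6,8,9} for the 16 down — contradiction. So R2C1 = 2.
R2C2 = 10 − 2 = 8 completes the 10 across.
R3C1 = 6 − 3 = 3 completes the 6 down.
R3C2 = 9 − 3 = 6 completes the 9 across.

2 8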